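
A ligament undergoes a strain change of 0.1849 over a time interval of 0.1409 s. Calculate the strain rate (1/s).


strain_rate = delta_strain / delta_t
strain_rate = 0.1849 / 0.1409
strain_rate = 1.3123


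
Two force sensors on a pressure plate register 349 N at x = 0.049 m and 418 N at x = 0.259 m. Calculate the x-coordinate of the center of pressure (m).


COP_x = (F1*x1 + F2*x2) / (F1 + F2)
COP_x = (349*0.049 + 418*0.259) / (349 + 418)
Numerator = 125.3630
Denominator = 767
COP_x = 0.1634


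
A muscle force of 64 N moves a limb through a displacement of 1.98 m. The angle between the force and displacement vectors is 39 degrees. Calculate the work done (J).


W = F * d * cos(theta)
theta = 39 deg = 0.6807 rad
cos(theta) = 0.7771
W = 64 * 1.98 * 0.7771
W = 98.4799


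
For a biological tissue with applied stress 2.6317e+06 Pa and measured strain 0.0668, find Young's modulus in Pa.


E = stress / strain
E = 2.6317e+06 / 0.0668
E = 3.9397e+07


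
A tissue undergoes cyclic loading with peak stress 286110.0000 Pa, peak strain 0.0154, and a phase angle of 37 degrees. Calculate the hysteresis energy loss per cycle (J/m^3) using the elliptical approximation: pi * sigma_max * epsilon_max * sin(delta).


E_loss = pi * sigma_max * epsilon_max * sin(delta)
delta = 37 deg = 0.6458 rad
sin(delta) = 0.6018
E_loss = pi * 286110.0000 * 0.0154 * 0.6018
E_loss = 8330.4154


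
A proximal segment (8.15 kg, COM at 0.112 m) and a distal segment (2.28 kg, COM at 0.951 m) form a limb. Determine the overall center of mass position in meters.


COM = (m1*x1 + m2*x2) / (m1 + m2)
COM = (8.15*0.112 + 2.28*0.951) / (8.15 + 2.28)
Numerator = 3.0811
Denominator = 10.4300
COM = 0.2954


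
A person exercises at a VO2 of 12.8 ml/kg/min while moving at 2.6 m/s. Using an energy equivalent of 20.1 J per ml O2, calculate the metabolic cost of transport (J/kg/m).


Power per kg = VO2 * 20.1 / 60
Power per kg = 12.8 * 20.1 / 60 = 4.2880 W/kg
Cost = power_per_kg / speed
Cost = 4.2880 / 2.6
Cost = 1.6492


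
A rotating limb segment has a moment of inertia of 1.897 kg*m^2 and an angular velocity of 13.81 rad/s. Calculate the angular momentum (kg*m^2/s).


L = I * omega
L = 1.897 * 13.81
L = 26.1976


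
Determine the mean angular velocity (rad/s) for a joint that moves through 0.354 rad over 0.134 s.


omega = delta_theta / delta_t
omega = 0.354 / 0.134
omega = 2.6418


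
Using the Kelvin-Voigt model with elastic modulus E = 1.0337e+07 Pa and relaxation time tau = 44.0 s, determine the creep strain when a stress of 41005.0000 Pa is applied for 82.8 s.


epsilon(t) = (sigma/E) * (1 - exp(-t/tau))
sigma/E = 41005.0000 / 1.0337e+07 = 0.0040
exp(-t/tau) = exp(-82.8 / 44.0) = 0.1523
epsilon = 0.0040 * (1 - 0.1523)
epsilon = 0.0034


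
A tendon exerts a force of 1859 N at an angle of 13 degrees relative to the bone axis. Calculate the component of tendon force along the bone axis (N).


F_eff = F_tendon * cos(theta)
theta = 13 deg = 0.2269 rad
cos(theta) = 0.9744
F_eff = 1859 * 0.9744
F_eff = 1811.3540


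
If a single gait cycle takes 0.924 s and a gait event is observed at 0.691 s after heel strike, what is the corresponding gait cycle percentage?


pct = (event_time / cycle_time) * 100
pct = (0.691 / 0.924) * 100
ratio = 0.7478
pct = 74.7835


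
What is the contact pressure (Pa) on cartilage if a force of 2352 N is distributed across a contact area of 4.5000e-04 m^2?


P = F / A
P = 2352 / 4.5000e-04
P = 5.2267e+06


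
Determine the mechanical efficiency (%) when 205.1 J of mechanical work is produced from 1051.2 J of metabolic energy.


eta = (W_mech / E_meta) * 100
eta = (205.1 / 1051.2) * 100
ratio = 0.1951
eta = 19.5110


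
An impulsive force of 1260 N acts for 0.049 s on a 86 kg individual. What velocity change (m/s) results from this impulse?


J = F * dt = 1260 * 0.049 = 61.7400 N*s
delta_v = J / m
delta_v = 61.7400 / 86
delta_v = 0.7179


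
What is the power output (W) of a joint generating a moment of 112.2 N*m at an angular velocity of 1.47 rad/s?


P = M * omega
P = 112.2 * 1.47
P = 164.9340


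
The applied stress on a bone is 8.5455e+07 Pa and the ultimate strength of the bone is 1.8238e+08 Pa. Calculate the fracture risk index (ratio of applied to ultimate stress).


FRI = applied / ultimate
FRI = 8.5455e+07 / 1.8238e+08
FRI = 0.4686


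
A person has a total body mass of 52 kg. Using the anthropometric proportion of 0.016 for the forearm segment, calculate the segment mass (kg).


m_segment = body_mass * fraction
m_segment = 52 * 0.016
m_segment = 0.8320


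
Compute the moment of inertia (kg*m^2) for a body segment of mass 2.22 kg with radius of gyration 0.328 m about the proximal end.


I = m * k^2
I = 2.22 * 0.328^2
k^2 = 0.1076
I = 0.2388


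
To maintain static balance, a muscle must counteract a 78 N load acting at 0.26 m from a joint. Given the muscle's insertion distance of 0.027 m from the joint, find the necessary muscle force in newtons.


F_muscle = W * d_load / d_muscle
F_muscle = 78 * 0.26 / 0.027
Numerator = 20.2800
F_muscle = 751.1111


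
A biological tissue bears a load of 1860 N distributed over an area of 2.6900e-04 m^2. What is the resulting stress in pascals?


stress = F / A
stress = 1860 / 2.6900e-04
stress = 6.9145e+06


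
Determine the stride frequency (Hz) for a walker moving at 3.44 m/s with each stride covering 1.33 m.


f = v / stride_length
f = 3.44 / 1.33
f = 2.5865


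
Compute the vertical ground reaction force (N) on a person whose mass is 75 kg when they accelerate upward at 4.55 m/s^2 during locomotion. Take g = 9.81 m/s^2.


GRF = m * (g + a)
GRF = 75 * (9.81 + 4.55)
GRF = 75 * 14.3600
GRF = 1077.0000


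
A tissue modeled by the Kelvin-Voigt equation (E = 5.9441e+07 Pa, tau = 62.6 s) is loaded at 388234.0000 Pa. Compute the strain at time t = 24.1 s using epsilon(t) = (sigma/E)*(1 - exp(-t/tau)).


epsilon(t) = (sigma/E) * (1 - exp(-t/tau))
sigma/E = 388234.0000 / 5.9441e+07 = 0.0065
exp(-t/tau) = exp(-24.1 / 62.6) = 0.6805
epsilon = 0.0065 * (1 - 0.6805)
epsilon = 0.0021


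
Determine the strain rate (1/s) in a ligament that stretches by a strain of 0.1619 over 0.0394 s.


strain_rate = delta_strain / delta_t
strain_rate = 0.1619 / 0.0394
strain_rate = 4.1091


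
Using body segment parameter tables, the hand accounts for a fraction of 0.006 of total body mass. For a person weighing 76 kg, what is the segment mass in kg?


m_segment = body_mass * fraction
m_segment = 76 * 0.006
m_segment = 0.4560


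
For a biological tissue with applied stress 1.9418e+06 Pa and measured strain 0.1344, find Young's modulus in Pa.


E = stress / strain
E = 1.9418e+06 / 0.1344
E = 1.4448e+07


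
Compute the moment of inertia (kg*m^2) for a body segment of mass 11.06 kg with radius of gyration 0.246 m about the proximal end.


I = m * k^2
I = 11.06 * 0.246^2
k^2 = 0.0605
I = 0.6693


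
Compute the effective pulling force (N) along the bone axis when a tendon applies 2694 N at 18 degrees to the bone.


F_eff = F_tendon * cos(theta)
theta = 18 deg = 0.3142 rad
cos(theta) = 0.9511
F_eff = 2694 * 0.9511
F_eff = 2562.1463


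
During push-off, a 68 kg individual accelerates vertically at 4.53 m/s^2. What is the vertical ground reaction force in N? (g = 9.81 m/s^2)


GRF = m * (g + a)
GRF = 68 * (9.81 + 4.53)
GRF = 68 * 14.3400
GRF = 975.1200


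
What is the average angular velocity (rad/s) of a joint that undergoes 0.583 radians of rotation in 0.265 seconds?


omega = delta_theta / delta_t
omega = 0.583 / 0.265
omega = 2.2000


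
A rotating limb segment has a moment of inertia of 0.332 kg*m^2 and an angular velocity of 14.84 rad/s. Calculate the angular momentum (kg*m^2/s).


L = I * omega
L = 0.332 * 14.84
L = 4.9269


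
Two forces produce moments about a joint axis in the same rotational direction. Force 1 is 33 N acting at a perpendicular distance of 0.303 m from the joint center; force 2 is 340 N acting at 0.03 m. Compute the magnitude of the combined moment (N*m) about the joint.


M = F1 * d1 + F2 * d2
M = 33 * 0.303 + 340 * 0.03
M = 9.9990 + 10.2000
M = 20.1990


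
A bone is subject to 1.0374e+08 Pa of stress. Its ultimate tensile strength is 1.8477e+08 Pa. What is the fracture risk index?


FRI = applied / ultimate
FRI = 1.0374e+08 / 1.8477e+08
FRI = 0.5615


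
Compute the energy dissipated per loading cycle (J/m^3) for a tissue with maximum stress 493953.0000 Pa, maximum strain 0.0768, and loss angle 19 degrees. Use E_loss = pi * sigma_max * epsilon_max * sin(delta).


E_loss = pi * sigma_max * epsilon_max * sin(delta)
delta = 19 deg = 0.3316 rad
sin(delta) = 0.3256
E_loss = pi * 493953.0000 * 0.0768 * 0.3256
E_loss = 38800.6175


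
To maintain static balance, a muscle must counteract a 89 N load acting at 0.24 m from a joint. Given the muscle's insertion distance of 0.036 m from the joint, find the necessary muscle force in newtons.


F_muscle = W * d_load / d_muscle
F_muscle = 89 * 0.24 / 0.036
Numerator = 21.3600
F_muscle = 593.3333


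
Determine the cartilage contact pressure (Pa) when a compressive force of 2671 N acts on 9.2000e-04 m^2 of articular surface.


P = F / A
P = 2671 / 9.2000e-04
P = 2.9033e+06


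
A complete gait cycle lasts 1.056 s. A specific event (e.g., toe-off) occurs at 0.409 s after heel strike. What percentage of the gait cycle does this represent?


pct = (event_time / cycle_time) * 100
pct = (0.409 / 1.056) * 100
ratio = 0.3873
pct = 38.7311


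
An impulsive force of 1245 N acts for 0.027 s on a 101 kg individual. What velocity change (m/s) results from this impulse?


J = F * dt = 1245 * 0.027 = 33.6150 N*s
delta_v = J / m
delta_v = 33.6150 / 101
delta_v = 0.3328


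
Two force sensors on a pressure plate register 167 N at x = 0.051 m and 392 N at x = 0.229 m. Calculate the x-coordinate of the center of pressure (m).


COP_x = (F1*x1 + F2*x2) / (F1 + F2)
COP_x = (167*0.051 + 392*0.229) / (167 + 392)
Numerator = 98.2850
Denominator = 559
COP_x = 0.1758


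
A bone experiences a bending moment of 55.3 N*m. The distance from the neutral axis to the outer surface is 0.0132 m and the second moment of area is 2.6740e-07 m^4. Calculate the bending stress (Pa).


sigma = M * c / I
sigma = 55.3 * 0.0132 / 2.6740e-07
M * c = 0.7300
sigma = 2.7298e+06


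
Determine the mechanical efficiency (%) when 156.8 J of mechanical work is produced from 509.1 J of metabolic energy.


eta = (W_mech / E_meta) * 100
eta = (156.8 / 509.1) * 100
ratio = 0.3080
eta = 30.7995


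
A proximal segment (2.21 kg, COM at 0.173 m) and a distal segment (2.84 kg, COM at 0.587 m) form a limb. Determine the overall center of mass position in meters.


COM = (m1*x1 + m2*x2) / (m1 + m2)
COM = (2.21*0.173 + 2.84*0.587) / (2.21 + 2.84)
Numerator = 2.0494
Denominator = 5.0500
COM = 0.4058


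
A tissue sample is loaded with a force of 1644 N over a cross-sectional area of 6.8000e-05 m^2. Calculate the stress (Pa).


stress = F / A
stress = 1644 / 6.8000e-05
stress = 2.4176e+07


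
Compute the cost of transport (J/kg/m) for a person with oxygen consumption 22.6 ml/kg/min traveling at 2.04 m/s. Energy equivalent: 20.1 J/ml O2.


Power per kg = VO2 * 20.1 / 60
Power per kg = 22.6 * 20.1 / 60 = 7.5710 W/kg
Cost = power_per_kg / speed
Cost = 7.5710 / 2.04
Cost = 3.7113


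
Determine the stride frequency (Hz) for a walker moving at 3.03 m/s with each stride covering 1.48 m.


f = v / stride_length
f = 3.03 / 1.48
f = 2.0473


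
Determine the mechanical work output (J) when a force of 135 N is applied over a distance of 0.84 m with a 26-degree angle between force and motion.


W = F * d * cos(theta)
theta = 26 deg = 0.4538 rad
cos(theta) = 0.8988
W = 135 * 0.84 * 0.8988
W = 101.9232


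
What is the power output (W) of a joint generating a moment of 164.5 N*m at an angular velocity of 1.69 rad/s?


P = M * omega
P = 164.5 * 1.69
P = 278.0050


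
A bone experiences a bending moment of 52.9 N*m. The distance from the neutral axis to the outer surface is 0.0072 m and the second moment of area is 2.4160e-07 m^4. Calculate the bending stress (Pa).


sigma = M * c / I
sigma = 52.9 * 0.0072 / 2.4160e-07
M * c = 0.3809
sigma = 1.5765e+06


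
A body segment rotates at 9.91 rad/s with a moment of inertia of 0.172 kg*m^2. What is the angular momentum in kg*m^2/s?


L = I * omega
L = 0.172 * 9.91
L = 1.7045


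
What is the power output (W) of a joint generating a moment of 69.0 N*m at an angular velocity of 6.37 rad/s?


P = M * omega
P = 69.0 * 6.37
P = 439.5300


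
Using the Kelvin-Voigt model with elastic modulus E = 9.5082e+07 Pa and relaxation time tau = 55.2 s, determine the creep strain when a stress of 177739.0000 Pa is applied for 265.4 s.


epsilon(t) = (sigma/E) * (1 - exp(-t/tau))
sigma/E = 177739.0000 / 9.5082e+07 = 0.0019
exp(-t/tau) = exp(-265.4 / 55.2) = 0.0082
epsilon = 0.0019 * (1 - 0.0082)
epsilon = 0.0019


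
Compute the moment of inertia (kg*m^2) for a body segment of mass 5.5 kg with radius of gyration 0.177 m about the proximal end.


I = m * k^2
I = 5.5 * 0.177^2
k^2 = 0.0313
I = 0.1723


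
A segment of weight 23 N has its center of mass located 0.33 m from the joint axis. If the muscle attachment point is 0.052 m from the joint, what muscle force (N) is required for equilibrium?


F_muscle = W * d_load / d_muscle
F_muscle = 23 * 0.33 / 0.052
Numerator = 7.5900
F_muscle = 145.9615


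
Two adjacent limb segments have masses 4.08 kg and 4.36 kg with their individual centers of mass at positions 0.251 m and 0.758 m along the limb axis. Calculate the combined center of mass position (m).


COM = (m1*x1 + m2*x2) / (m1 + m2)
COM = (4.08*0.251 + 4.36*0.758) / (4.08 + 4.36)
Numerator = 4.3290
Denominator = 8.4400
COM = 0.5129


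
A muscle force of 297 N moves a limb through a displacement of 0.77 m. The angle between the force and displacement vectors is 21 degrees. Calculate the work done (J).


W = F * d * cos(theta)
theta = 21 deg = 0.3665 rad
cos(theta) = 0.9336
W = 297 * 0.77 * 0.9336
W = 213.5005


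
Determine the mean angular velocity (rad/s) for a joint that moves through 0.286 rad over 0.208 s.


omega = delta_theta / delta_t
omega = 0.286 / 0.208
omega = 1.3750


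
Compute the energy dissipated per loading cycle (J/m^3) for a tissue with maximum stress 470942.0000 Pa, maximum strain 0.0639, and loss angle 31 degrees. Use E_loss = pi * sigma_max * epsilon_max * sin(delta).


E_loss = pi * sigma_max * epsilon_max * sin(delta)
delta = 31 deg = 0.5411 rad
sin(delta) = 0.5150
E_loss = pi * 470942.0000 * 0.0639 * 0.5150
E_loss = 48691.9863


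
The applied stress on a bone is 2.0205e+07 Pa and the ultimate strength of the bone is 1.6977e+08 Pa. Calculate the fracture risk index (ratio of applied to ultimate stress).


FRI = applied / ultimate
FRI = 2.0205e+07 / 1.6977e+08
FRI = 0.1190


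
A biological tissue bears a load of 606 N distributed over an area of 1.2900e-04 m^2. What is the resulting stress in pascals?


stress = F / A
stress = 606 / 1.2900e-04
stress = 4.6977e+06


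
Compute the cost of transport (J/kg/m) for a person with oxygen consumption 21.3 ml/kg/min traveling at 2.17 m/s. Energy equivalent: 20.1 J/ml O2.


Power per kg = VO2 * 20.1 / 60
Power per kg = 21.3 * 20.1 / 60 = 7.1355 W/kg
Cost = power_per_kg / speed
Cost = 7.1355 / 2.17
Cost = 3.2882


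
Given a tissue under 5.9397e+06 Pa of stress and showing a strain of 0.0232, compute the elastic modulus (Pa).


E = stress / strain
E = 5.9397e+06 / 0.0232
E = 2.5602e+08


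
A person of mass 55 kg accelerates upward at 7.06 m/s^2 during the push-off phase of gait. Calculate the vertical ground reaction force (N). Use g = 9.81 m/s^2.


GRF = m * (g + a)
GRF = 55 * (9.81 + 7.06)
GRF = 55 * 16.8700
GRF = 927.8500


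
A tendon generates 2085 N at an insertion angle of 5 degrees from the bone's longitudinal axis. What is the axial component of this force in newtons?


F_eff = F_tendon * cos(theta)
theta = 5 deg = 0.0873 rad
cos(theta) = 0.9962
F_eff = 2085 * 0.9962
F_eff = 2077.0659


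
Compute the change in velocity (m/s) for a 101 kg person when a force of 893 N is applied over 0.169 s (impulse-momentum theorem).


J = F * dt = 893 * 0.169 = 150.9170 N*s
delta_v = J / m
delta_v = 150.9170 / 101
delta_v = 1.4942


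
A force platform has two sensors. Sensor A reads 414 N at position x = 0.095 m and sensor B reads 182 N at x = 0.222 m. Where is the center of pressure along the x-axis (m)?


COP_x = (F1*x1 + F2*x2) / (F1 + F2)
COP_x = (414*0.095 + 182*0.222) / (414 + 182)
Numerator = 79.7340
Denominator = 596
COP_x = 0.1338


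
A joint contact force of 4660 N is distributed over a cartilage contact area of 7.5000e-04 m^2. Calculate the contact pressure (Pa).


P = F / A
P = 4660 / 7.5000e-04
P = 6.2133e+06


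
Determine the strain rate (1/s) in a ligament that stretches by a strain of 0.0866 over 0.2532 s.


strain_rate = delta_strain / delta_t
strain_rate = 0.0866 / 0.2532
strain_rate = 0.3420


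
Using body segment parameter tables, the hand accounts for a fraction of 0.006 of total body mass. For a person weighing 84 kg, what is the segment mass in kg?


m_segment = body_mass * fraction
m_segment = 84 * 0.006
m_segment = 0.5040


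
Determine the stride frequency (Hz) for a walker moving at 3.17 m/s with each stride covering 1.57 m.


f = v / stride_length
f = 3.17 / 1.57
f = 2.0191


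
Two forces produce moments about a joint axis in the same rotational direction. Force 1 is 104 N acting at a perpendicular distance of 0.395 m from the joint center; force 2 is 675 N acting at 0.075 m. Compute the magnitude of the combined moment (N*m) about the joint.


M = F1 * d1 + F2 * d2
M = 104 * 0.395 + 675 * 0.075
M = 41.0800 + 50.6250
M = 91.7050


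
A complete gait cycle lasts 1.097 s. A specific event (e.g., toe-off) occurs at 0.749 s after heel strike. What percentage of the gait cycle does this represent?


pct = (event_time / cycle_time) * 100
pct = (0.749 / 1.097) * 100
ratio = 0.6828
pct = 68.2771


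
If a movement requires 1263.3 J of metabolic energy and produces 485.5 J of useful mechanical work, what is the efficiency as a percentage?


eta = (W_mech / E_meta) * 100
eta = (485.5 / 1263.3) * 100
ratio = 0.3843
eta = 38.4311


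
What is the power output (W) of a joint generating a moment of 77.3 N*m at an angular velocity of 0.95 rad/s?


P = M * omega
P = 77.3 * 0.95
P = 73.4350


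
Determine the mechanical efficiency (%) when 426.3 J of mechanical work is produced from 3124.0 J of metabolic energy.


eta = (W_mech / E_meta) * 100
eta = (426.3 / 3124.0) * 100
ratio = 0.1365
eta = 13.6460


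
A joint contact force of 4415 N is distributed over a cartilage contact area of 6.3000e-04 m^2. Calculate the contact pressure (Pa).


P = F / A
P = 4415 / 6.3000e-04
P = 7.0079e+06


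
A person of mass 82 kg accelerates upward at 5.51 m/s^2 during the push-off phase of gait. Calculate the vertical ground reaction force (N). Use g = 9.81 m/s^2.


GRF = m * (g + a)
GRF = 82 * (9.81 + 5.51)
GRF = 82 * 15.3200
GRF = 1256.2400


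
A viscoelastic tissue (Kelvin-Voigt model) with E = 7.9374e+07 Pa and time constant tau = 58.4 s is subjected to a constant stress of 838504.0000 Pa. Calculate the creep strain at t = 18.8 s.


epsilon(t) = (sigma/E) * (1 - exp(-t/tau))
sigma/E = 838504.0000 / 7.9374e+07 = 0.0106
exp(-t/tau) = exp(-18.8 / 58.4) = 0.7248
epsilon = 0.0106 * (1 - 0.7248)
epsilon = 0.0029


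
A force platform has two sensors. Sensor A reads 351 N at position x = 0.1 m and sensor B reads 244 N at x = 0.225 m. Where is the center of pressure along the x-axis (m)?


COP_x = (F1*x1 + F2*x2) / (F1 + F2)
COP_x = (351*0.1 + 244*0.225) / (351 + 244)
Numerator = 90.0000
Denominator = 595
COP_x = 0.1513


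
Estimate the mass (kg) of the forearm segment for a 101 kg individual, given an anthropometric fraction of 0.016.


m_segment = body_mass * fraction
m_segment = 101 * 0.016
m_segment = 1.6160


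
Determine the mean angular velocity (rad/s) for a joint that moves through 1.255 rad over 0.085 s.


omega = delta_theta / delta_t
omega = 1.255 / 0.085
omega = 14.7647


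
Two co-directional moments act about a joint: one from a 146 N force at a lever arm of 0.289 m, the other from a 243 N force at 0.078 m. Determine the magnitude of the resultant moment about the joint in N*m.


M = F1 * d1 + F2 * d2
M = 146 * 0.289 + 243 * 0.078
M = 42.1940 + 18.9540
M = 61.1480


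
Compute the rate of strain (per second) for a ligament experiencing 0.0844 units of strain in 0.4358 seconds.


strain_rate = delta_strain / delta_t
strain_rate = 0.0844 / 0.4358
strain_rate = 0.1937


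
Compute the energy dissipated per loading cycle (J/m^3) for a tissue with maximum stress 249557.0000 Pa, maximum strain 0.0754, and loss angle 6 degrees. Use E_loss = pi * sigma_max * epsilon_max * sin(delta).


E_loss = pi * sigma_max * epsilon_max * sin(delta)
delta = 6 deg = 0.1047 rad
sin(delta) = 0.1045
E_loss = pi * 249557.0000 * 0.0754 * 0.1045
E_loss = 6179.1045


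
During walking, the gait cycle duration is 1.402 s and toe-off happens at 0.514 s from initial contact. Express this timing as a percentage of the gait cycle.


pct = (event_time / cycle_time) * 100
pct = (0.514 / 1.402) * 100
ratio = 0.3666
pct = 36.6619


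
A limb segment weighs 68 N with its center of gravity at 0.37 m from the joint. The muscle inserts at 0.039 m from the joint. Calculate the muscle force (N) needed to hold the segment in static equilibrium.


F_muscle = W * d_load / d_muscle
F_muscle = 68 * 0.37 / 0.039
Numerator = 25.1600
F_muscle = 645.1282


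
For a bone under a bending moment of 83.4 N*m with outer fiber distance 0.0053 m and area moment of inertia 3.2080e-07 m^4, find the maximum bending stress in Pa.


sigma = M * c / I
sigma = 83.4 * 0.0053 / 3.2080e-07
M * c = 0.4420
sigma = 1.3779e+06


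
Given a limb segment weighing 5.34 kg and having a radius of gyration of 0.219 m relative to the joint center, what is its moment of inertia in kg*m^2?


I = m * k^2
I = 5.34 * 0.219^2
k^2 = 0.0480
I = 0.2561


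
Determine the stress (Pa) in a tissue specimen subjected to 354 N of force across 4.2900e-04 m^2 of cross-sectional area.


stress = F / A
stress = 354 / 4.2900e-04
stress = 825174.8252


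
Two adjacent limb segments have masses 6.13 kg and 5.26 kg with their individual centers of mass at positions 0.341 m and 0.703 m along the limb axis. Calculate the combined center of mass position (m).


COM = (m1*x1 + m2*x2) / (m1 + m2)
COM = (6.13*0.341 + 5.26*0.703) / (6.13 + 5.26)
Numerator = 5.7881
Denominator = 11.3900
COM = 0.5082


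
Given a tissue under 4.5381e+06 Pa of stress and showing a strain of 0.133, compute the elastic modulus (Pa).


E = stress / strain
E = 4.5381e+06 / 0.133
E = 3.4121e+07


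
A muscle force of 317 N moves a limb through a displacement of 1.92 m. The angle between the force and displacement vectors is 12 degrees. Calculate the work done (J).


W = F * d * cos(theta)
theta = 12 deg = 0.2094 rad
cos(theta) = 0.9781
W = 317 * 1.92 * 0.9781
W = 595.3398


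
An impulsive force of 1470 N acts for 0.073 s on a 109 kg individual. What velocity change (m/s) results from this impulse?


J = F * dt = 1470 * 0.073 = 107.3100 N*s
delta_v = J / m
delta_v = 107.3100 / 109
delta_v = 0.9845


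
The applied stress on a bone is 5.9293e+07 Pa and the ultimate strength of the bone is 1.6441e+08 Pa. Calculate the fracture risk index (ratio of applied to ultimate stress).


FRI = applied / ultimate
FRI = 5.9293e+07 / 1.6441e+08
FRI = 0.3606


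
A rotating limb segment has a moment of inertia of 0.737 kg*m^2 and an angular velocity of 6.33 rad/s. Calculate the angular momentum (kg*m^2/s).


L = I * omega
L = 0.737 * 6.33
L = 4.6652


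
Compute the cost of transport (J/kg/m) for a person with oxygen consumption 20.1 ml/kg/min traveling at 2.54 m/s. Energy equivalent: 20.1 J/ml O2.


Power per kg = VO2 * 20.1 / 60
Power per kg = 20.1 * 20.1 / 60 = 6.7335 W/kg
Cost = power_per_kg / speed
Cost = 6.7335 / 2.54
Cost = 2.6510


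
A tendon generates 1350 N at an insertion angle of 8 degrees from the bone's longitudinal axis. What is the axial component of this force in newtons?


F_eff = F_tendon * cos(theta)
theta = 8 deg = 0.1396 rad
cos(theta) = 0.9903
F_eff = 1350 * 0.9903
F_eff = 1336.8619


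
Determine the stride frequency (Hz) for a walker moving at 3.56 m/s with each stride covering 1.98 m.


f = v / stride_length
f = 3.56 / 1.98
f = 1.7980


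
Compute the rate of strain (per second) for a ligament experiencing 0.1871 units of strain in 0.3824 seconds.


strain_rate = delta_strain / delta_t
strain_rate = 0.1871 / 0.3824
strain_rate = 0.4893


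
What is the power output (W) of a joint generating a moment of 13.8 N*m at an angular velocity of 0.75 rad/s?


P = M * omega
P = 13.8 * 0.75
P = 10.3500


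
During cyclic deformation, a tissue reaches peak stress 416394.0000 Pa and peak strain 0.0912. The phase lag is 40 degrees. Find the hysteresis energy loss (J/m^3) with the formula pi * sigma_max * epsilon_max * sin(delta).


E_loss = pi * sigma_max * epsilon_max * sin(delta)
delta = 40 deg = 0.6981 rad
sin(delta) = 0.6428
E_loss = pi * 416394.0000 * 0.0912 * 0.6428
E_loss = 76686.1034


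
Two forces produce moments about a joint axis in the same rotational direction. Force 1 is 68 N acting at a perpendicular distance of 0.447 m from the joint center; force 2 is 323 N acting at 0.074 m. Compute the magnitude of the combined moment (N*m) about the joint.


M = F1 * d1 + F2 * d2
M = 68 * 0.447 + 323 * 0.074
M = 30.3960 + 23.9020
M = 54.2980


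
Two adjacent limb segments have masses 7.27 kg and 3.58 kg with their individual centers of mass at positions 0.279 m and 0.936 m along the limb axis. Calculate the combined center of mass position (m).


COM = (m1*x1 + m2*x2) / (m1 + m2)
COM = (7.27*0.279 + 3.58*0.936) / (7.27 + 3.58)
Numerator = 5.3792
Denominator = 10.8500
COM = 0.4958


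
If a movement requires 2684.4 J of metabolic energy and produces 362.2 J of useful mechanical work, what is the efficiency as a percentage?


eta = (W_mech / E_meta) * 100
eta = (362.2 / 2684.4) * 100
ratio = 0.1349
eta = 13.4928


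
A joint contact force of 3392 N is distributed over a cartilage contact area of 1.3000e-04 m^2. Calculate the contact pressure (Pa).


P = F / A
P = 3392 / 1.3000e-04
P = 2.6092e+07


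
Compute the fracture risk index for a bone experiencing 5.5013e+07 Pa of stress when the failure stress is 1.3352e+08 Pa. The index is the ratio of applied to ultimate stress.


FRI = applied / ultimate
FRI = 5.5013e+07 / 1.3352e+08
FRI = 0.4120


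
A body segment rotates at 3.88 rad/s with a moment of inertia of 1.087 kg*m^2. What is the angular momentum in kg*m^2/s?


L = I * omega
L = 1.087 * 3.88
L = 4.2176


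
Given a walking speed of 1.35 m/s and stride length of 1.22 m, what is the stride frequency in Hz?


f = v / stride_length
f = 1.35 / 1.22
f = 1.1066


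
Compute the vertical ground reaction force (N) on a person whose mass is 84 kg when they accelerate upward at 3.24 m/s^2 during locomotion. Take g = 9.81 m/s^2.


GRF = m * (g + a)
GRF = 84 * (9.81 + 3.24)
GRF = 84 * 13.0500
GRF = 1096.2000


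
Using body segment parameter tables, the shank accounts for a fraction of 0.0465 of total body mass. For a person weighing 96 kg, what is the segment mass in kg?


m_segment = body_mass * fraction
m_segment = 96 * 0.0465
m_segment = 4.4640


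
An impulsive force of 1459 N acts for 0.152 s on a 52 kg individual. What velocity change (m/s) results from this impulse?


J = F * dt = 1459 * 0.152 = 221.7680 N*s
delta_v = J / m
delta_v = 221.7680 / 52
delta_v = 4.2648


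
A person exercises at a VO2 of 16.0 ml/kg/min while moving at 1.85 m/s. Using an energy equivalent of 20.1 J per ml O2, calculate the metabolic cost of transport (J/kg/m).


Power per kg = VO2 * 20.1 / 60
Power per kg = 16.0 * 20.1 / 60 = 5.3600 W/kg
Cost = power_per_kg / speed
Cost = 5.3600 / 1.85
Cost = 2.8973


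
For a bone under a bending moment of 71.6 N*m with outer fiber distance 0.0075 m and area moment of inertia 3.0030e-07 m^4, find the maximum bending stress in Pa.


sigma = M * c / I
sigma = 71.6 * 0.0075 / 3.0030e-07
M * c = 0.5370
sigma = 1.7882e+06


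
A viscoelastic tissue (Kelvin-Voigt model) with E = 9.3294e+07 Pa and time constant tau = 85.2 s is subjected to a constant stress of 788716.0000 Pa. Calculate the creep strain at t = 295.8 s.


epsilon(t) = (sigma/E) * (1 - exp(-t/tau))
sigma/E = 788716.0000 / 9.3294e+07 = 0.0085
exp(-t/tau) = exp(-295.8 / 85.2) = 0.0311
epsilon = 0.0085 * (1 - 0.0311)
epsilon = 0.0082


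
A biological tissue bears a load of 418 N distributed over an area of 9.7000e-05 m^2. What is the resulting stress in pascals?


stress = F / A
stress = 418 / 9.7000e-05
stress = 4.3093e+06


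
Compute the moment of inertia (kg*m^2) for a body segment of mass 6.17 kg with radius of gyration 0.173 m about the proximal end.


I = m * k^2
I = 6.17 * 0.173^2
k^2 = 0.0299
I = 0.1847


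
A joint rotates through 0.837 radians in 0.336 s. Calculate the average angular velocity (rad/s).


omega = delta_theta / delta_t
omega = 0.837 / 0.336
omega = 2.4911


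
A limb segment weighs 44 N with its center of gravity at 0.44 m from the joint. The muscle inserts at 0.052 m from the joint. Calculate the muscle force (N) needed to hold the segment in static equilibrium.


F_muscle = W * d_load / d_muscle
F_muscle = 44 * 0.44 / 0.052
Numerator = 19.3600
F_muscle = 372.3077


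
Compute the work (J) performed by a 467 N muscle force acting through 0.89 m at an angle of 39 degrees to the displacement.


W = F * d * cos(theta)
theta = 39 deg = 0.6807 rad
cos(theta) = 0.7771
W = 467 * 0.89 * 0.7771
W = 323.0052


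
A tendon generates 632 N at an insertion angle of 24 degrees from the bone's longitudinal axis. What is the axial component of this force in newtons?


F_eff = F_tendon * cos(theta)
theta = 24 deg = 0.4189 rad
cos(theta) = 0.9135
F_eff = 632 * 0.9135
F_eff = 577.3607


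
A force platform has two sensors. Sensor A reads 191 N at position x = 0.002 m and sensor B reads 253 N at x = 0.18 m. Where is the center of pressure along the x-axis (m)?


COP_x = (F1*x1 + F2*x2) / (F1 + F2)
COP_x = (191*0.002 + 253*0.18) / (191 + 253)
Numerator = 45.9220
Denominator = 444
COP_x = 0.1034


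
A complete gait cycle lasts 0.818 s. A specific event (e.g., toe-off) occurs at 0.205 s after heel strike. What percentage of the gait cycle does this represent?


pct = (event_time / cycle_time) * 100
pct = (0.205 / 0.818) * 100
ratio = 0.2506
pct = 25.0611


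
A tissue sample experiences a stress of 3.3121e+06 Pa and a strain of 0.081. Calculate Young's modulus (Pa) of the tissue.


E = stress / strain
E = 3.3121e+06 / 0.081
E = 4.0890e+07


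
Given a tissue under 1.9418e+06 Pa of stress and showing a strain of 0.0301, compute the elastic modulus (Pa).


E = stress / strain
E = 1.9418e+06 / 0.0301
E = 6.4512e+07


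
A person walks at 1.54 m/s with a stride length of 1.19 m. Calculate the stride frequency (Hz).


f = v / stride_length
f = 1.54 / 1.19
f = 1.2941


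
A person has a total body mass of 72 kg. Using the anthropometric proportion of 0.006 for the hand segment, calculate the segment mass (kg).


m_segment = body_mass * fraction
m_segment = 72 * 0.006
m_segment = 0.4320


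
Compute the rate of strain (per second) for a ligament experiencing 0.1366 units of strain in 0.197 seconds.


strain_rate = delta_strain / delta_t
strain_rate = 0.1366 / 0.197
strain_rate = 0.6934


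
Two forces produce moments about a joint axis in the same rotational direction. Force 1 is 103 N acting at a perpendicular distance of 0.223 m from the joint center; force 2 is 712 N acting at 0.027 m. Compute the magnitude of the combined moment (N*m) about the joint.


M = F1 * d1 + F2 * d2
M = 103 * 0.223 + 712 * 0.027
M = 22.9690 + 19.2240
M = 42.1930


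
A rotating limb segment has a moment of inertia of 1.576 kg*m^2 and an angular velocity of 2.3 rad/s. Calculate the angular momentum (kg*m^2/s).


L = I * omega
L = 1.576 * 2.3
L = 3.6248


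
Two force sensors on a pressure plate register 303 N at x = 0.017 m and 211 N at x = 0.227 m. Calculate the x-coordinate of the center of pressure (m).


COP_x = (F1*x1 + F2*x2) / (F1 + F2)
COP_x = (303*0.017 + 211*0.227) / (303 + 211)
Numerator = 53.0480
Denominator = 514
COP_x = 0.1032


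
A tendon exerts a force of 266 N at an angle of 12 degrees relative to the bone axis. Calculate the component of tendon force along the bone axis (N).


F_eff = F_tendon * cos(theta)
theta = 12 deg = 0.2094 rad
cos(theta) = 0.9781
F_eff = 266 * 0.9781
F_eff = 260.1873


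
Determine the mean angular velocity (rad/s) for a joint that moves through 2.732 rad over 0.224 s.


omega = delta_theta / delta_t
omega = 2.732 / 0.224
omega = 12.1964


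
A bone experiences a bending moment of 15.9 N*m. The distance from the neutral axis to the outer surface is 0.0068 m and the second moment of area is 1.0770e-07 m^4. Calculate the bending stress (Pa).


sigma = M * c / I
sigma = 15.9 * 0.0068 / 1.0770e-07
M * c = 0.1081
sigma = 1.0039e+06


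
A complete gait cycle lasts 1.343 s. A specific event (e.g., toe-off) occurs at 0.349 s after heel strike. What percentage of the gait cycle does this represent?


pct = (event_time / cycle_time) * 100
pct = (0.349 / 1.343) * 100
ratio = 0.2599
pct = 25.9866


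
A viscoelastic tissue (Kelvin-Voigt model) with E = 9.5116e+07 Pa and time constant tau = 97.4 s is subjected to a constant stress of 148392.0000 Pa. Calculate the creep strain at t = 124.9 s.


epsilon(t) = (sigma/E) * (1 - exp(-t/tau))
sigma/E = 148392.0000 / 9.5116e+07 = 0.0016
exp(-t/tau) = exp(-124.9 / 97.4) = 0.2774
epsilon = 0.0016 * (1 - 0.2774)
epsilon = 0.0011


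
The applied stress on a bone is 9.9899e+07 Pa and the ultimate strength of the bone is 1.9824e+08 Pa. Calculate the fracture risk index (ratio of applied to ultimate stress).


FRI = applied / ultimate
FRI = 9.9899e+07 / 1.9824e+08
FRI = 0.5039


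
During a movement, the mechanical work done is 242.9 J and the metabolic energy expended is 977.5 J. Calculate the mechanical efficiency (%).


eta = (W_mech / E_meta) * 100
eta = (242.9 / 977.5) * 100
ratio = 0.2485
eta = 24.8491


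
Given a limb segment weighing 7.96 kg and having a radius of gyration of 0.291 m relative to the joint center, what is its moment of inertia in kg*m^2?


I = m * k^2
I = 7.96 * 0.291^2
k^2 = 0.0847
I = 0.6741


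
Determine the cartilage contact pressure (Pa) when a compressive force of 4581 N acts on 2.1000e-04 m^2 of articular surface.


P = F / A
P = 4581 / 2.1000e-04
P = 2.1814e+07


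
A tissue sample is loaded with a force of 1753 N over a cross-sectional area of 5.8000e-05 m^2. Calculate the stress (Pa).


stress = F / A
stress = 1753 / 5.8000e-05
stress = 3.0224e+07


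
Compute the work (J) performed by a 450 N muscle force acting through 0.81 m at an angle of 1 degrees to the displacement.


W = F * d * cos(theta)
theta = 1 deg = 0.0175 rad
cos(theta) = 0.9998
W = 450 * 0.81 * 0.9998
W = 364.4445


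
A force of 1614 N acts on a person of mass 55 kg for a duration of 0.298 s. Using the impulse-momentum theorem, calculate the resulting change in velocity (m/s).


J = F * dt = 1614 * 0.298 = 480.9720 N*s
delta_v = J / m
delta_v = 480.9720 / 55
delta_v = 8.7449


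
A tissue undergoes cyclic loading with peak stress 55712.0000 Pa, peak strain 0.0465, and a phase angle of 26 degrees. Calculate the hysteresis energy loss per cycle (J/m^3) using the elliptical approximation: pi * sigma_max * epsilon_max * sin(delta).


E_loss = pi * sigma_max * epsilon_max * sin(delta)
delta = 26 deg = 0.4538 rad
sin(delta) = 0.4384
E_loss = pi * 55712.0000 * 0.0465 * 0.4384
E_loss = 3567.7428


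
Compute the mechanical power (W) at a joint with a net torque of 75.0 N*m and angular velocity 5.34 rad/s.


P = M * omega
P = 75.0 * 5.34
P = 400.5000


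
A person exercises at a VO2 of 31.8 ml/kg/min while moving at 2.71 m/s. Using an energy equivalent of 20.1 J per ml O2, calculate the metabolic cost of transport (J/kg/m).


Power per kg = VO2 * 20.1 / 60
Power per kg = 31.8 * 20.1 / 60 = 10.6530 W/kg
Cost = power_per_kg / speed
Cost = 10.6530 / 2.71
Cost = 3.9310


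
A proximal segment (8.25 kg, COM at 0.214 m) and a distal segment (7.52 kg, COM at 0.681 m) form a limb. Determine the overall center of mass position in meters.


COM = (m1*x1 + m2*x2) / (m1 + m2)
COM = (8.25*0.214 + 7.52*0.681) / (8.25 + 7.52)
Numerator = 6.8866
Denominator = 15.7700
COM = 0.4367


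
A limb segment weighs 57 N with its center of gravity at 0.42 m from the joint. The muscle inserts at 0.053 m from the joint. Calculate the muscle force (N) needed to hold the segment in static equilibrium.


F_muscle = W * d_load / d_muscle
F_muscle = 57 * 0.42 / 0.053
Numerator = 23.9400
F_muscle = 451.6981


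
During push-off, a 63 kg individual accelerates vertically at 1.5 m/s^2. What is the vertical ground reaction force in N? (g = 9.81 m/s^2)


GRF = m * (g + a)
GRF = 63 * (9.81 + 1.5)
GRF = 63 * 11.3100
GRF = 712.5300


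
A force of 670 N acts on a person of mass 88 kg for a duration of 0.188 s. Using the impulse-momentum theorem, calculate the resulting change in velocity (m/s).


J = F * dt = 670 * 0.188 = 125.9600 N*s
delta_v = J / m
delta_v = 125.9600 / 88
delta_v = 1.4314


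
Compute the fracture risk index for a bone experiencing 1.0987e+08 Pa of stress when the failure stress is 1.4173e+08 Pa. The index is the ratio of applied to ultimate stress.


FRI = applied / ultimate
FRI = 1.0987e+08 / 1.4173e+08
FRI = 0.7752


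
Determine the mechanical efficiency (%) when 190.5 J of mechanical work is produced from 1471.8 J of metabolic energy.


eta = (W_mech / E_meta) * 100
eta = (190.5 / 1471.8) * 100
ratio = 0.1294
eta = 12.9433


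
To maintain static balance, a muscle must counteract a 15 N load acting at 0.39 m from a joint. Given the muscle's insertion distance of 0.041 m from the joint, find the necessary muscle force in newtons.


F_muscle = W * d_load / d_muscle
F_muscle = 15 * 0.39 / 0.041
Numerator = 5.8500
F_muscle = 142.6829


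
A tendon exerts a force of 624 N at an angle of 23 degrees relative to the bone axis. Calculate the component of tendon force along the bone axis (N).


F_eff = F_tendon * cos(theta)
theta = 23 deg = 0.4014 rad
cos(theta) = 0.9205
F_eff = 624 * 0.9205
F_eff = 574.3950


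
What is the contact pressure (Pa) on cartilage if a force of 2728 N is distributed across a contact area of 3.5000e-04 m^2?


P = F / A
P = 2728 / 3.5000e-04
P = 7.7943e+06


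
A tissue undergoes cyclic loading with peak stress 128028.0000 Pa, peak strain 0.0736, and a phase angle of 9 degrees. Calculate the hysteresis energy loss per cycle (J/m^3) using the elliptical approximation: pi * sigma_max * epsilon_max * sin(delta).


E_loss = pi * sigma_max * epsilon_max * sin(delta)
delta = 9 deg = 0.1571 rad
sin(delta) = 0.1564
E_loss = pi * 128028.0000 * 0.0736 * 0.1564
E_loss = 4630.8967


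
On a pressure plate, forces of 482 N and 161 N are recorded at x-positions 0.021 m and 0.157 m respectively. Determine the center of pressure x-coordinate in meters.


COP_x = (F1*x1 + F2*x2) / (F1 + F2)
COP_x = (482*0.021 + 161*0.157) / (482 + 161)
Numerator = 35.3990
Denominator = 643
COP_x = 0.0551
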